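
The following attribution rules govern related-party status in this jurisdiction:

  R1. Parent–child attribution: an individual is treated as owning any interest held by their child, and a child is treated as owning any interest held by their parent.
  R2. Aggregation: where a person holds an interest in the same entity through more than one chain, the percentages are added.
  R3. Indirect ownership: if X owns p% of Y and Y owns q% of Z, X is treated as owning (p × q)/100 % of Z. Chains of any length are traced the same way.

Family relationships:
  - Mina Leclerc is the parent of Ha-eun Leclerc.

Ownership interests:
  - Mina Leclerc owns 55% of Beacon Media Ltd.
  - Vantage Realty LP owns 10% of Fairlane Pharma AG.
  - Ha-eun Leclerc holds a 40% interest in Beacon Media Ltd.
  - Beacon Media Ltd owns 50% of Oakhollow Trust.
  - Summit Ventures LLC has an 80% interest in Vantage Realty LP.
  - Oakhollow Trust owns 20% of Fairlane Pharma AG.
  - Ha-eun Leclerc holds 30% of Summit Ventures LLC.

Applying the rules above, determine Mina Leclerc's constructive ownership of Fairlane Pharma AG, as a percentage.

By parent–child attribution (R1), Mina Leclerc is treated as also owning Ha-eun Leclerc's interest in Beacon Media Ltd, giving 55% + 40% = 95%.
By parent–child attribution (R1), Mina Leclerc is treated as owning Ha-eun Leclerc's 30% interest in Summit Ventures LLC.
Chain via Beacon Media Ltd → Oakhollow Trust (R3): 95% × 50% × 20% = 9.5% of Fairlane Pharma AG.
Chain via Summit Ventures LLC → Vantage Realty LP (R3): 30% × 80% × 10% = 2.4% of Fairlane Pharma AG.
Aggregating (R2): 9.5% + 2.4% = 11.9%.

11.9%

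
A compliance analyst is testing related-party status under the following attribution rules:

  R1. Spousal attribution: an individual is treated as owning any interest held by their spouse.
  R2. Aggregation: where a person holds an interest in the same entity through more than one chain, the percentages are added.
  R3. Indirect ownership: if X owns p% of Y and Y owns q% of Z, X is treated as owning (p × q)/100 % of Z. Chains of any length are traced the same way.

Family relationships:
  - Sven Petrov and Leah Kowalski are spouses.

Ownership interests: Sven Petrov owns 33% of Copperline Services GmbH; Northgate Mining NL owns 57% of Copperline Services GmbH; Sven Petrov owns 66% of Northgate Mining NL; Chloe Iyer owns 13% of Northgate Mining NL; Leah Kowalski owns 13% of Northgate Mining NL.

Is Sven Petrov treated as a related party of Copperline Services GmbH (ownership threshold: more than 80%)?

By spousal attribution (R1), Sven Petrov is treated as also owning Leah Kowalski's interest in Northgate Mining NL, giving 66% + 13% = 79%.
Chain via Northgate Mining NL (R3): 79% × 57% = 45.03% of Copperline Services GmbH.
Direct interest in Copperline Services GmbH: 33%.
Aggregating (R2): 45.03% + 33% = 78.03%.
78.03% does not exceed the 80% threshold, so Sven is not a related party to Copperline Services GmbH.

No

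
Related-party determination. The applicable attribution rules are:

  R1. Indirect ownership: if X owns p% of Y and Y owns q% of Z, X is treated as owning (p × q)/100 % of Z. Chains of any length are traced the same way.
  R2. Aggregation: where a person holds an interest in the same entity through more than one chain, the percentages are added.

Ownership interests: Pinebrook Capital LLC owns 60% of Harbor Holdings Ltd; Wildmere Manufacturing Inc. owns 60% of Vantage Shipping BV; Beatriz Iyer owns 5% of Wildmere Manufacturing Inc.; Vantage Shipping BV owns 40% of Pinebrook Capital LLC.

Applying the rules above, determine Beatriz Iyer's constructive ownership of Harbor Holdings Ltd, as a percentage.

0.72%

Chain via Wildmere Manufacturing Inc. → Vantage Shipping BV → Pinebrook Capital LLC (R1): 5% × 60% × 40% × 60% = 0.72% of Harbor Holdings Ltd.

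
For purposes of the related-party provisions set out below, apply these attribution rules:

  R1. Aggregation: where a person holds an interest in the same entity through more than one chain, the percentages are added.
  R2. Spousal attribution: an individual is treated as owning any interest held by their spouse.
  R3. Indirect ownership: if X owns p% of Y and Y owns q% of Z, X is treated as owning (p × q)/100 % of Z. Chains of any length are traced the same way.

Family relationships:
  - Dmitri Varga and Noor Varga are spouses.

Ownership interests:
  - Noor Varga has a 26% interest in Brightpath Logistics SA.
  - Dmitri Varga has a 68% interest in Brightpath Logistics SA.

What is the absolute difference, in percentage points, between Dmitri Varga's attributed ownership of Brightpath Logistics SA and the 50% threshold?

44

By spousal attribution (R2), Dmitri Varga is treated as also owning Noor Varga's interest in Brightpath Logistics SA, giving 68% + 26% = 94%.
Direct interest in Brightpath Logistics SA: 94%.
94% exceeds the 50% threshold by 44 percentage points.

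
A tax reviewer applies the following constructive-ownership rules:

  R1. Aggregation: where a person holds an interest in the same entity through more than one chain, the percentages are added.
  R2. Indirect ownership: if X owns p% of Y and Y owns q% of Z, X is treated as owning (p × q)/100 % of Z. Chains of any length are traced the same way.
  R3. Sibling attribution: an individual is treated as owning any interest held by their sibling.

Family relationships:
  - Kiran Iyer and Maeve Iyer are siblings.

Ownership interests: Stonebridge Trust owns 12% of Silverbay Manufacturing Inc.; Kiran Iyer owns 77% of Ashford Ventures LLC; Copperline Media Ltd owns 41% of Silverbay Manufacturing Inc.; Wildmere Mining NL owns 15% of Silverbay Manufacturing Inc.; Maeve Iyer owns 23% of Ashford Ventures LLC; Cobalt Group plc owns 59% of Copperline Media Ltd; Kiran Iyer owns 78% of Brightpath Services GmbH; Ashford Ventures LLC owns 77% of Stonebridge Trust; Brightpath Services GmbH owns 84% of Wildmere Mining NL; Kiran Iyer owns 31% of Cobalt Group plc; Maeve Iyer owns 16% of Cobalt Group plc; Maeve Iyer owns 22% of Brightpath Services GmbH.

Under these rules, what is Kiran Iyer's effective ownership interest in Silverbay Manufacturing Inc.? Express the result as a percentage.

By sibling attribution (R3), Kiran Iyer is treated as also owning Maeve Iyer's interest in Cobalt Group plc, giving 31% + 16% = 47%.
By sibling attribution (R3), Kiran Iyer is treated as also owning Maeve Iyer's interest in Ashford Ventures LLC, giving 77% + 23% = 100%.
By sibling attribution (R3), Kiran Iyer is treated as also owning Maeve Iyer's interest in Brightpath Services GmbH, giving 78% + 22% = 100%.
Chain via Cobalt Group plc → Copperline Media Ltd (R2): 47% × 59% × 41% = 11.3693% of Silverbay Manufacturing Inc.
Chain via Ashford Ventures LLC → Stonebridge Trust (R2): 100% × 77% × 12% = 9.24% of Silverbay Manufacturing Inc.
Chain via Brightpath Services GmbH → Wildmere Mining NL (R2): 100% × 84% × 15% = 12.6% of Silverbay Manufacturing Inc.
Aggregating (R1): 11.3693% + 9.24% + 12.6% = 33.2093%.

33.2093%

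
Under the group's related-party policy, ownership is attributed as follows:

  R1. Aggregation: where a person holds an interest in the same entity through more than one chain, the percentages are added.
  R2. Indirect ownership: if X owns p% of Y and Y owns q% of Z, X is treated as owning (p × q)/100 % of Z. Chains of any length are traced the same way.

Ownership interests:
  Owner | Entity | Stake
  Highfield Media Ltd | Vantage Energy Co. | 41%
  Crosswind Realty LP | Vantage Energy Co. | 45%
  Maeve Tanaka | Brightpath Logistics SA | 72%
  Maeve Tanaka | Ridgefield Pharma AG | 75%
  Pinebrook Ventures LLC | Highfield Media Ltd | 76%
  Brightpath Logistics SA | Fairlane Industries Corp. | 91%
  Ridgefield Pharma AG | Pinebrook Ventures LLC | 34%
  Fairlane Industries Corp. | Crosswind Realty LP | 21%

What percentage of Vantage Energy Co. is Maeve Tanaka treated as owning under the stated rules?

Chain via Brightpath Logistics SA → Fairlane Industries Corp. → Crosswind Realty LP (R2): 72% × 91% × 21% × 45% = 6.19164% of Vantage Energy Co.
Chain via Ridgefield Pharma AG → Pinebrook Ventures LLC → Highfield Media Ltd (R2): 75% × 34% × 76% × 41% = 7.9458% of Vantage Energy Co.
Aggregating (R1): 6.19164% + 7.9458% = 14.13744%.

14.13744%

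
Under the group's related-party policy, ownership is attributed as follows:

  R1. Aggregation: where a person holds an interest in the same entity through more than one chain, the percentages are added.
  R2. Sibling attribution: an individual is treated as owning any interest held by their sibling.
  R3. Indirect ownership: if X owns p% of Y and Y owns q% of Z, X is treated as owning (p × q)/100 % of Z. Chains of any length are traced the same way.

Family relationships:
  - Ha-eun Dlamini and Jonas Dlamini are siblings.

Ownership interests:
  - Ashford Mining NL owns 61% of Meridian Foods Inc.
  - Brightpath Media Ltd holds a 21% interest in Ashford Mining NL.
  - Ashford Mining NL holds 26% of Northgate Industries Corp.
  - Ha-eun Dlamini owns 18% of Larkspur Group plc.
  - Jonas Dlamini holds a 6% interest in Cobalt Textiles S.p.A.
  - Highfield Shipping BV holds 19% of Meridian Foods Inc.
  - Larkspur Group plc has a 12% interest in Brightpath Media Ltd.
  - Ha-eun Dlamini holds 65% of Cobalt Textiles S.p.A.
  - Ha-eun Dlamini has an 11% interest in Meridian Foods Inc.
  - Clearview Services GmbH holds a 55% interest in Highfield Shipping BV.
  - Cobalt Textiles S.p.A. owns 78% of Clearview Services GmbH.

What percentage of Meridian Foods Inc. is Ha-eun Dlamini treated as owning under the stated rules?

By sibling attribution (R2), Ha-eun Dlamini is treated as also owning Jonas Dlamini's interest in Cobalt Textiles S.p.A, giving 65% + 6% = 71%.
Chain via Cobalt Textiles S.p.A. → Clearview Services GmbH → Highfield Shipping BV (R3): 71% × 78% × 55% × 19% = 5.78721% of Meridian Foods Inc.
Chain via Larkspur Group plc → Brightpath Media Ltd → Ashford Mining NL (R3): 18% × 12% × 21% × 61% = 0.276696% of Meridian Foods Inc.
Direct interest in Meridian Foods Inc: 11%.
Aggregating (R1): 5.78721% + 0.276696% + 11% = 17.063906%.

17.063906%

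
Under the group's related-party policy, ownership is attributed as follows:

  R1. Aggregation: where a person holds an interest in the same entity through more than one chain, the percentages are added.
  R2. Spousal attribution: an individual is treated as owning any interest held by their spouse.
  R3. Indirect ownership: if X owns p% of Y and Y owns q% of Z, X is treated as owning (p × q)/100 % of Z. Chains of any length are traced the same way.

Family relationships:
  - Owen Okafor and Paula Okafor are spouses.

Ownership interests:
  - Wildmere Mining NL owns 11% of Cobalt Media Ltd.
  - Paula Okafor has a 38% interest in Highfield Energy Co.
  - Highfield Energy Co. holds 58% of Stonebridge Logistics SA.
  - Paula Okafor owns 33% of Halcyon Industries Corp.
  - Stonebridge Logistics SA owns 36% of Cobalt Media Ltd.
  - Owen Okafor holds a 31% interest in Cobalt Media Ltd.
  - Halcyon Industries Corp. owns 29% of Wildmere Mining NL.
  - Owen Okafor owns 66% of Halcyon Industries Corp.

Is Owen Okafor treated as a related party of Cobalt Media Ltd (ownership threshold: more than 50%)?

By spousal attribution (R2), Owen Okafor is treated as also owning Paula Okafor's interest in Halcyon Industries Corp, giving 66% + 33% = 99%.
By spousal attribution (R2), Owen Okafor is treated as owning Paula Okafor's 38% interest in Highfield Energy Co.
Chain via Halcyon Industries Corp. → Wildmere Mining NL (R3): 99% × 29% × 11% = 3.1581% of Cobalt Media Ltd.
Direct interest in Cobalt Media Ltd: 31%.
Chain via Highfield Energy Co. → Stonebridge Logistics SA (R3): 38% × 58% × 36% = 7.9344% of Cobalt Media Ltd.
Aggregating (R1): 3.1581% + 31% + 7.9344% = 42.0925%.
42.0925% does not exceed the 50% threshold, so Owen is not a related party to Cobalt Media Ltd.

No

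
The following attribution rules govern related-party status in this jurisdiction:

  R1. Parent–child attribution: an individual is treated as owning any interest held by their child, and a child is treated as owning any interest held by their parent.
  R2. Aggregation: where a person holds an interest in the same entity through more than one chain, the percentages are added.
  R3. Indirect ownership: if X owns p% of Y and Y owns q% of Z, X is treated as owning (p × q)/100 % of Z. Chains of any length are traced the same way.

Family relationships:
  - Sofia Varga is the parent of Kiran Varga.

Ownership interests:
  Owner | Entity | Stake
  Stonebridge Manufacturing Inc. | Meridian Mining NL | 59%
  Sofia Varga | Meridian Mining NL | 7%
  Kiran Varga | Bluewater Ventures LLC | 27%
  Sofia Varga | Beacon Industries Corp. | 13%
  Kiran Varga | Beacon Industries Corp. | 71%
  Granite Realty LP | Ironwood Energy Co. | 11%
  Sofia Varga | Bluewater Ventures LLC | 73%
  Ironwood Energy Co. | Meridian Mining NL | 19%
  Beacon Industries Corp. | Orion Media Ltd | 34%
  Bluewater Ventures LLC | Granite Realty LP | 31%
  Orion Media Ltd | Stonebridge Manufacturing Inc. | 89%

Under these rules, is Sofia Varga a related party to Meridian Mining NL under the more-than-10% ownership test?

By parent–child attribution (R1), Sofia Varga is treated as also owning Kiran Varga's interest in Beacon Industries Corp, giving 13% + 71% = 84%.
By parent–child attribution (R1), Sofia Varga is treated as also owning Kiran Varga's interest in Bluewater Ventures LLC, giving 73% + 27% = 100%.
Chain via Beacon Industries Corp. → Orion Media Ltd → Stonebridge Manufacturing Inc. (R3): 84% × 34% × 89% × 59% = 14.996856% of Meridian Mining NL.
Chain via Bluewater Ventures LLC → Granite Realty LP → Ironwood Energy Co. (R3): 100% × 31% × 11% × 19% = 0.6479% of Meridian Mining NL.
Direct interest in Meridian Mining NL: 7%.
Aggregating (R2): 14.996856% + 0.6479% + 7% = 22.644756%.
22.644756% exceeds the 10% threshold, so Sofia is a related party to Meridian Mining NL.

Yes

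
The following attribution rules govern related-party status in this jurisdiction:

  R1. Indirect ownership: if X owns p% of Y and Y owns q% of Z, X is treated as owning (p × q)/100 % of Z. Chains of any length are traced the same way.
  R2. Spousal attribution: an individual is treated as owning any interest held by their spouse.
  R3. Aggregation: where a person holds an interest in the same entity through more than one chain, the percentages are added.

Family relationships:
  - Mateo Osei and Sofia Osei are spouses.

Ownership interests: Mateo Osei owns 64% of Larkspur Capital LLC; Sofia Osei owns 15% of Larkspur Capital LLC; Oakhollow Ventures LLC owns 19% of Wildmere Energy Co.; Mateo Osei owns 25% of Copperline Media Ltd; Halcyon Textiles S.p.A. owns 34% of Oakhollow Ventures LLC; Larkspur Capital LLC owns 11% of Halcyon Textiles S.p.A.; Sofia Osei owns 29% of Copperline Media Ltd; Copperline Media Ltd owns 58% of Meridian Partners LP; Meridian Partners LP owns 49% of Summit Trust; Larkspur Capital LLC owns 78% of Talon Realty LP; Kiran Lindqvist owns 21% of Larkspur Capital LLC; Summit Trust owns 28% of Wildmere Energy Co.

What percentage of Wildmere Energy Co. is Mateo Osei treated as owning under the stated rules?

By spousal attribution (R2), Mateo Osei is treated as also owning Sofia Osei's interest in Copperline Media Ltd, giving 25% + 29% = 54%.
By spousal attribution (R2), Mateo Osei is treated as also owning Sofia Osei's interest in Larkspur Capital LLC, giving 64% + 15% = 79%.
Chain via Copperline Media Ltd → Meridian Partners LP → Summit Trust (R1): 54% × 58% × 49% × 28% = 4.297104% of Wildmere Energy Co.
Chain via Larkspur Capital LLC → Halcyon Textiles S.p.A. → Oakhollow Ventures LLC (R1): 79% × 11% × 34% × 19% = 0.561374% of Wildmere Energy Co.
Aggregating (R3): 4.297104% + 0.561374% = 4.858478%.

4.858478%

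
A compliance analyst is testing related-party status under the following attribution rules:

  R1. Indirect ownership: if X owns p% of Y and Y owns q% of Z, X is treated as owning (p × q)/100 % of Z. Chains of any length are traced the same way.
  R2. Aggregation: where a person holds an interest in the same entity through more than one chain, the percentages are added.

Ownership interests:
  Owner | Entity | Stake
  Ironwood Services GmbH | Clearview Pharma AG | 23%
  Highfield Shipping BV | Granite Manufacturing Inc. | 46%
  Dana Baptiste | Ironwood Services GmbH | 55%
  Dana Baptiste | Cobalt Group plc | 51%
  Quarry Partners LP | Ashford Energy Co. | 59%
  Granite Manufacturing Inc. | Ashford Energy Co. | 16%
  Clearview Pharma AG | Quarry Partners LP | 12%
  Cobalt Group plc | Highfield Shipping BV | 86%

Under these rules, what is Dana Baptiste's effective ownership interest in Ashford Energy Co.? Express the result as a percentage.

Chain via Cobalt Group plc → Highfield Shipping BV → Granite Manufacturing Inc. (R1): 51% × 86% × 46% × 16% = 3.228096% of Ashford Energy Co.
Chain via Ironwood Services GmbH → Clearview Pharma AG → Quarry Partners LP (R1): 55% × 23% × 12% × 59% = 0.89562% of Ashford Energy Co.
Aggregating (R2): 3.228096% + 0.89562% = 4.123716%.

4.123716%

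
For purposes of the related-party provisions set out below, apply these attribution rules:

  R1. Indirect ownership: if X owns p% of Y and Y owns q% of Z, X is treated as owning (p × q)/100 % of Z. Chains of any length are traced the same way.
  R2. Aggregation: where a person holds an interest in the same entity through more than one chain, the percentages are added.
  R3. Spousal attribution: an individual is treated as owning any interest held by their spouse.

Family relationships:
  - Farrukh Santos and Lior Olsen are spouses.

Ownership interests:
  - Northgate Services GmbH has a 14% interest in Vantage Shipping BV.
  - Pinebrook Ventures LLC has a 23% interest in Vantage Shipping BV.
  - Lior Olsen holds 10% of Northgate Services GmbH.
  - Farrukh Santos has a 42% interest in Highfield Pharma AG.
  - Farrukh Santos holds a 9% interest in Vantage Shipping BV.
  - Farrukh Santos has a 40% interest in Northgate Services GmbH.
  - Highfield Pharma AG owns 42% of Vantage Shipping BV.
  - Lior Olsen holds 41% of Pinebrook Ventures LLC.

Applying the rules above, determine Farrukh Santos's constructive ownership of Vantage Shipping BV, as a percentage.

By spousal attribution (R3), Farrukh Santos is treated as also owning Lior Olsen's interest in Northgate Services GmbH, giving 40% + 10% = 50%.
By spousal attribution (R3), Farrukh Santos is treated as owning Lior Olsen's 41% interest in Pinebrook Ventures LLC.
Chain via Northgate Services GmbH (R1): 50% × 14% = 7% of Vantage Shipping BV.
Chain via Highfield Pharma AG (R1): 42% × 42% = 17.64% of Vantage Shipping BV.
Direct interest in Vantage Shipping BV: 9%.
Chain via Pinebrook Ventures LLC (R1): 41% × 23% = 9.43% of Vantage Shipping BV.
Aggregating (R2): 7% + 17.64% + 9% + 9.43% = 43.07%.

43.07%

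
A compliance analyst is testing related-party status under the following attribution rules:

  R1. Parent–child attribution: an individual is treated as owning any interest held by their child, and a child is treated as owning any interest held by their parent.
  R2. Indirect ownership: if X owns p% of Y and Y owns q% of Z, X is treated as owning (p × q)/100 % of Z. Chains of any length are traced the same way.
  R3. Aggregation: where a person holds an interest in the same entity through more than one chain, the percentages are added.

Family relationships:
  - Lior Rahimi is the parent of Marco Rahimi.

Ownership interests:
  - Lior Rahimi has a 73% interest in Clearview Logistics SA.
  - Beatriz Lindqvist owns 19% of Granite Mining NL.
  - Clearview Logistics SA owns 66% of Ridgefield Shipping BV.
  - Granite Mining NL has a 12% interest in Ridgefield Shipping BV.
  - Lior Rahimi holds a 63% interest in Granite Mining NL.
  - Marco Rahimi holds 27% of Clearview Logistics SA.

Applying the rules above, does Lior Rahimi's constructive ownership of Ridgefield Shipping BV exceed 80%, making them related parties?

By parent–child attribution (R1), Lior Rahimi is treated as also owning Marco Rahimi's interest in Clearview Logistics SA, giving 73% + 27% = 100%.
Chain via Granite Mining NL (R2): 63% × 12% = 7.56% of Ridgefield Shipping BV.
Chain via Clearview Logistics SA (R2): 100% × 66% = 66% of Ridgefield Shipping BV.
Aggregating (R3): 7.56% + 66% = 73.56%.
73.56% does not exceed the 80% threshold, so Lior is not a related party to Ridgefield Shipping BV.

No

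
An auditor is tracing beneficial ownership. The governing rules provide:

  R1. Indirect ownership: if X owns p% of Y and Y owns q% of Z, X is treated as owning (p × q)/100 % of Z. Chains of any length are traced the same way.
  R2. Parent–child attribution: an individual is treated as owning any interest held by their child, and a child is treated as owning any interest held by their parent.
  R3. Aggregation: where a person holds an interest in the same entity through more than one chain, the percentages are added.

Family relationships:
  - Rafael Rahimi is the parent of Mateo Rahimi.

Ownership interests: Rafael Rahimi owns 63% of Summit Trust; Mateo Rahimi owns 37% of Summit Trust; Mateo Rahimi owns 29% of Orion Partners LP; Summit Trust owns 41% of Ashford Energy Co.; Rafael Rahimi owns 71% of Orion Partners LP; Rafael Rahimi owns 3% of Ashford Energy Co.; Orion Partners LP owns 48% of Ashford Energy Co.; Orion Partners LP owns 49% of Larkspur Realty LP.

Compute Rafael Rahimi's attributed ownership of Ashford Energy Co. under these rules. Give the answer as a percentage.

92%

By parent–child attribution (R2), Rafael Rahimi is treated as also owning Mateo Rahimi's interest in Summit Trust, giving 63% + 37% = 100%.
By parent–child attribution (R2), Rafael Rahimi is treated as also owning Mateo Rahimi's interest in Orion Partners LP, giving 71% + 29% = 100%.
Chain via Summit Trust (R1): 100% × 41% = 41% of Ashford Energy Co.
Chain via Orion Partners LP (R1): 100% × 48% = 48% of Ashford Energy Co.
Direct interest in Ashford Energy Co: 3%.
Aggregating (R3): 41% + 48% + 3% = 92%.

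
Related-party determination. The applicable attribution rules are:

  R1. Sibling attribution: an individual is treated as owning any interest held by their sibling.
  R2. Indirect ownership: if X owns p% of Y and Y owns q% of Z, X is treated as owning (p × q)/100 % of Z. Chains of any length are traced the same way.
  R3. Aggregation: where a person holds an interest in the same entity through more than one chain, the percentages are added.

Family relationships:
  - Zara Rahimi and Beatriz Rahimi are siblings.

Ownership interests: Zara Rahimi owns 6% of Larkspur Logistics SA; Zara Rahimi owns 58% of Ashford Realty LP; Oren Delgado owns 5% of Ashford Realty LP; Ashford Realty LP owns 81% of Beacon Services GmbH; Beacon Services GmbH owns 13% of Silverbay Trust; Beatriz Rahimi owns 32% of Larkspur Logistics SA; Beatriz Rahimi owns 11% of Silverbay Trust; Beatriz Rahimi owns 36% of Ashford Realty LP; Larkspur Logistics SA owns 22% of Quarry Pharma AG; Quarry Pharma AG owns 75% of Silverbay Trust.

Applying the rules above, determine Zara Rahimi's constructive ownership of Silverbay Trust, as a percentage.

27.1682%

By sibling attribution (R1), Zara Rahimi is treated as also owning Beatriz Rahimi's interest in Larkspur Logistics SA, giving 6% + 32% = 38%.
By sibling attribution (R1), Zara Rahimi is treated as also owning Beatriz Rahimi's interest in Ashford Realty LP, giving 58% + 36% = 94%.
By sibling attribution (R1), Zara Rahimi is treated as owning Beatriz Rahimi's 11% interest in Silverbay Trust.
Chain via Larkspur Logistics SA → Quarry Pharma AG (R2): 38% × 22% × 75% = 6.27% of Silverbay Trust.
Chain via Ashford Realty LP → Beacon Services GmbH (R2): 94% × 81% × 13% = 9.8982% of Silverbay Trust.
Direct interest in Silverbay Trust: 11%.
Aggregating (R3): 6.27% + 9.8982% + 11% = 27.1682%.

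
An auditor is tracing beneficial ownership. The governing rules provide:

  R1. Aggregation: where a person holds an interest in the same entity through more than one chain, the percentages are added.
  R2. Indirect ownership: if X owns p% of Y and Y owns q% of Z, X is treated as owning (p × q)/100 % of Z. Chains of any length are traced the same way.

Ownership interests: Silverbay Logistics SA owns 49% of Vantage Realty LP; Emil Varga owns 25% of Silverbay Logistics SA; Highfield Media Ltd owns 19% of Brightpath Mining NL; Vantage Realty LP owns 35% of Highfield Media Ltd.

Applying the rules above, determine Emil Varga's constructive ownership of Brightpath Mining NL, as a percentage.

Chain via Silverbay Logistics SA → Vantage Realty LP → Highfield Media Ltd (R2): 25% × 49% × 35% × 19% = 0.814625% of Brightpath Mining NL.

0.814625%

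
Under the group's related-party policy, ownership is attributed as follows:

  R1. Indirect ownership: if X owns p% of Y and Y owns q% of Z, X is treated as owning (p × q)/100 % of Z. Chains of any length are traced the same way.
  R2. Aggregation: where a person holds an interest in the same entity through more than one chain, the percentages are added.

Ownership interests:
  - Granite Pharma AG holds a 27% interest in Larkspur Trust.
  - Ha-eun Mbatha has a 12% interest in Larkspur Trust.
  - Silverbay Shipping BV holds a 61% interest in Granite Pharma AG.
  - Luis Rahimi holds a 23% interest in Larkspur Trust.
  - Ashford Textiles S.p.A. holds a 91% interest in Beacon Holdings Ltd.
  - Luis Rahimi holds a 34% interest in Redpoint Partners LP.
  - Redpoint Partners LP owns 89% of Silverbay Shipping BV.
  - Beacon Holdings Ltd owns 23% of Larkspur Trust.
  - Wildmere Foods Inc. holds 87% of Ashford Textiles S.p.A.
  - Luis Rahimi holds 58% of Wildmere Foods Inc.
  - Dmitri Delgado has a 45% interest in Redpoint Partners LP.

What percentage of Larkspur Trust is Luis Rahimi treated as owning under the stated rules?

Chain via Wildmere Foods Inc. → Ashford Textiles S.p.A. → Beacon Holdings Ltd (R1): 58% × 87% × 91% × 23% = 10.561278% of Larkspur Trust.
Chain via Redpoint Partners LP → Silverbay Shipping BV → Granite Pharma AG (R1): 34% × 89% × 61% × 27% = 4.983822% of Larkspur Trust.
Direct interest in Larkspur Trust: 23%.
Aggregating (R2): 10.561278% + 4.983822% + 23% = 38.5451%.

38.5451%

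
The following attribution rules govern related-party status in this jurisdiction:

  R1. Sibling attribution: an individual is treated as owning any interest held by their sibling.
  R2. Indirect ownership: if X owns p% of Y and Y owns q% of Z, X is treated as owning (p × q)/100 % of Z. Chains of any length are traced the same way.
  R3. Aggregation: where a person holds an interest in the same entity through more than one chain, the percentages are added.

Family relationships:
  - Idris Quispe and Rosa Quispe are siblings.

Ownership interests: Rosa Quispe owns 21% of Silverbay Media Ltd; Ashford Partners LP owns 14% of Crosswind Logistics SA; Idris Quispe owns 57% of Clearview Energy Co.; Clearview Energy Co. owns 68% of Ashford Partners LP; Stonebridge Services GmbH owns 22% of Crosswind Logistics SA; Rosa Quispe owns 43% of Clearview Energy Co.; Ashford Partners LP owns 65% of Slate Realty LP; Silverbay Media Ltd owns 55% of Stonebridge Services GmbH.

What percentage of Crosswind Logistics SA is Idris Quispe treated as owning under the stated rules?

By sibling attribution (R1), Idris Quispe is treated as also owning Rosa Quispe's interest in Clearview Energy Co, giving 57% + 43% = 100%.
By sibling attribution (R1), Idris Quispe is treated as owning Rosa Quispe's 21% interest in Silverbay Media Ltd.
Chain via Clearview Energy Co. → Ashford Partners LP (R2): 100% × 68% × 14% = 9.52% of Crosswind Logistics SA.
Chain via Silverbay Media Ltd → Stonebridge Services GmbH (R2): 21% × 55% × 22% = 2.541% of Crosswind Logistics SA.
Aggregating (R3): 9.52% + 2.541% = 12.061%.

12.061%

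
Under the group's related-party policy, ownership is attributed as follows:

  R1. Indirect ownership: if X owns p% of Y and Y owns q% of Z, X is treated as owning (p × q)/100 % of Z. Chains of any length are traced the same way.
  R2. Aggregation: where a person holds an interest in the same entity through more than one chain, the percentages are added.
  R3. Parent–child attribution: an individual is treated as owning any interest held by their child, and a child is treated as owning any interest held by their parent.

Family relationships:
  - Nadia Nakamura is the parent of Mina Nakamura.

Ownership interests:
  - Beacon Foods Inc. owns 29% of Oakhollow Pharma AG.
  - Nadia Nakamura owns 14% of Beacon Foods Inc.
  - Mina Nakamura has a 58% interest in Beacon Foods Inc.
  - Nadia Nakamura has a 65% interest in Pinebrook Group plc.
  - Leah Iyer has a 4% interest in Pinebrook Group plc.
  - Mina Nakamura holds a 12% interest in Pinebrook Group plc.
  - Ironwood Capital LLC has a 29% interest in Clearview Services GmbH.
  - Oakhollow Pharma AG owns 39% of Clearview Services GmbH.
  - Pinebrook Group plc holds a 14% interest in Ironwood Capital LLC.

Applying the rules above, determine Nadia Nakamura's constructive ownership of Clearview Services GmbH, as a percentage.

11.2694%

By parent–child attribution (R3), Nadia Nakamura is treated as also owning Mina Nakamura's interest in Beacon Foods Inc, giving 14% + 58% = 72%.
By parent–child attribution (R3), Nadia Nakamura is treated as also owning Mina Nakamura's interest in Pinebrook Group plc, giving 65% + 12% = 77%.
Chain via Beacon Foods Inc. → Oakhollow Pharma AG (R1): 72% × 29% × 39% = 8.1432% of Clearview Services GmbH.
Chain via Pinebrook Group plc → Ironwood Capital LLC (R1): 77% × 14% × 29% = 3.1262% of Clearview Services GmbH.
Aggregating (R2): 8.1432% + 3.1262% = 11.2694%.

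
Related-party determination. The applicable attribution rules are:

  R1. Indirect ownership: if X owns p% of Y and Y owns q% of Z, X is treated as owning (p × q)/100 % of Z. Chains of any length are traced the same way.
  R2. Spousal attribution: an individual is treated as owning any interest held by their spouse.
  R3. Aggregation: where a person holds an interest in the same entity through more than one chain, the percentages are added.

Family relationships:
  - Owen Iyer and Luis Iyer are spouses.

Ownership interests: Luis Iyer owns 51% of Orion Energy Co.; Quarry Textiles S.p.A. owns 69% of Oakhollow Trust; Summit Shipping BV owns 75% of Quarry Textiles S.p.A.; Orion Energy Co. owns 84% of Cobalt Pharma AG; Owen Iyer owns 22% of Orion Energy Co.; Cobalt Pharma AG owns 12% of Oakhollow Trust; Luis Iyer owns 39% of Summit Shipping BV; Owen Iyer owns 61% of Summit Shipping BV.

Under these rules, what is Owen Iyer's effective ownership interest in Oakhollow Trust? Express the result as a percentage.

By spousal attribution (R2), Owen Iyer is treated as also owning Luis Iyer's interest in Orion Energy Co, giving 22% + 51% = 73%.
By spousal attribution (R2), Owen Iyer is treated as also owning Luis Iyer's interest in Summit Shipping BV, giving 61% + 39% = 100%.
Chain via Orion Energy Co. → Cobalt Pharma AG (R1): 73% × 84% × 12% = 7.3584% of Oakhollow Trust.
Chain via Summit Shipping BV → Quarry Textiles S.p.A. (R1): 100% × 75% × 69% = 51.75% of Oakhollow Trust.
Aggregating (R3): 7.3584% + 51.75% = 59.1084%.

59.1084%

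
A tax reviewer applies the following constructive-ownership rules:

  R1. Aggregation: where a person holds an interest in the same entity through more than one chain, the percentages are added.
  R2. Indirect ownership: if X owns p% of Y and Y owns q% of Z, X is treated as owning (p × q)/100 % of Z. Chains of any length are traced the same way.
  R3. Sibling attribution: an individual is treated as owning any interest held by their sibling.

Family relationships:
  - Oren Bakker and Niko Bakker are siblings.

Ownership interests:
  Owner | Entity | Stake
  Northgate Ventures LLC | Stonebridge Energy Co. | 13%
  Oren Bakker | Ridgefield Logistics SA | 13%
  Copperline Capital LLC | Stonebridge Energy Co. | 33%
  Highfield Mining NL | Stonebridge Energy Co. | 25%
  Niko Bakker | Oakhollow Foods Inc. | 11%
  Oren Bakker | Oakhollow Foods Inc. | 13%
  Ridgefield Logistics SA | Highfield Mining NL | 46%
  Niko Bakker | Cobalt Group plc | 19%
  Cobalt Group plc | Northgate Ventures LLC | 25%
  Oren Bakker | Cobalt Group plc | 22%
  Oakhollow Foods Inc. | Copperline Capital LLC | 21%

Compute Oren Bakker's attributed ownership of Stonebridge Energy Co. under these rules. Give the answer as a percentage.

By sibling attribution (R3), Oren Bakker is treated as also owning Niko Bakker's interest in Cobalt Group plc, giving 22% + 19% = 41%.
By sibling attribution (R3), Oren Bakker is treated as also owning Niko Bakker's interest in Oakhollow Foods Inc, giving 13% + 11% = 24%.
Chain via Cobalt Group plc → Northgate Ventures LLC (R2): 41% × 25% × 13% = 1.3325% of Stonebridge Energy Co.
Chain via Oakhollow Foods Inc. → Copperline Capital LLC (R2): 24% × 21% × 33% = 1.6632% of Stonebridge Energy Co.
Chain via Ridgefield Logistics SA → Highfield Mining NL (R2): 13% × 46% × 25% = 1.495% of Stonebridge Energy Co.
Aggregating (R1): 1.3325% + 1.6632% + 1.495% = 4.4907%.

4.4907%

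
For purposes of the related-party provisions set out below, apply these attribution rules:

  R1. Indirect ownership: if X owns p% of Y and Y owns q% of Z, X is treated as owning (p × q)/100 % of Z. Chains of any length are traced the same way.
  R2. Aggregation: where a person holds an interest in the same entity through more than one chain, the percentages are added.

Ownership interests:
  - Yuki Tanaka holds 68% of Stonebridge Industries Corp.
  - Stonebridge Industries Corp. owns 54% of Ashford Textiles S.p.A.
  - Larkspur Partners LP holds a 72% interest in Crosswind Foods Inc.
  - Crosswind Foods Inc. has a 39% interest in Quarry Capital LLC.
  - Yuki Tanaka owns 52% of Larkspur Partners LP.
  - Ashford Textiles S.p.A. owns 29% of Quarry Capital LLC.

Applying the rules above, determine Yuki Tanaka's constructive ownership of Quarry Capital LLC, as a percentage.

Chain via Stonebridge Industries Corp. → Ashford Textiles S.p.A. (R1): 68% × 54% × 29% = 10.6488% of Quarry Capital LLC.
Chain via Larkspur Partners LP → Crosswind Foods Inc. (R1): 52% × 72% × 39% = 14.6016% of Quarry Capital LLC.
Aggregating (R2): 10.6488% + 14.6016% = 25.2504%.

25.2504%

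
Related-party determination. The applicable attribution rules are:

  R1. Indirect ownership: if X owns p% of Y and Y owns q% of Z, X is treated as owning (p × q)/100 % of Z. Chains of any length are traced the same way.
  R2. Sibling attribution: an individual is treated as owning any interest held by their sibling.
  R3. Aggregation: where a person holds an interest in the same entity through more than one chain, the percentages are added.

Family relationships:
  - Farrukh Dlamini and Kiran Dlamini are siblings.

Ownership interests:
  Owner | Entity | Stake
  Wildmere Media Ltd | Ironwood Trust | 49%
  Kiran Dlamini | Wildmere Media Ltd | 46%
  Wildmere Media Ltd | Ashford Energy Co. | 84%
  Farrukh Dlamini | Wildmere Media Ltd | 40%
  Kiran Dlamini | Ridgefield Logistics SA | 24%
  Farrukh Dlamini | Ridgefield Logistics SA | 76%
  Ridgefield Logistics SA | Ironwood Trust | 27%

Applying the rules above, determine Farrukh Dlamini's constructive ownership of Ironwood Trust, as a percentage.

69.14%

By sibling attribution (R2), Farrukh Dlamini is treated as also owning Kiran Dlamini's interest in Wildmere Media Ltd, giving 40% + 46% = 86%.
By sibling attribution (R2), Farrukh Dlamini is treated as also owning Kiran Dlamini's interest in Ridgefield Logistics SA, giving 76% + 24% = 100%.
Chain via Wildmere Media Ltd (R1): 86% × 49% = 42.14% of Ironwood Trust.
Chain via Ridgefield Logistics SA (R1): 100% × 27% = 27% of Ironwood Trust.
Aggregating (R3): 42.14% + 27% = 69.14%.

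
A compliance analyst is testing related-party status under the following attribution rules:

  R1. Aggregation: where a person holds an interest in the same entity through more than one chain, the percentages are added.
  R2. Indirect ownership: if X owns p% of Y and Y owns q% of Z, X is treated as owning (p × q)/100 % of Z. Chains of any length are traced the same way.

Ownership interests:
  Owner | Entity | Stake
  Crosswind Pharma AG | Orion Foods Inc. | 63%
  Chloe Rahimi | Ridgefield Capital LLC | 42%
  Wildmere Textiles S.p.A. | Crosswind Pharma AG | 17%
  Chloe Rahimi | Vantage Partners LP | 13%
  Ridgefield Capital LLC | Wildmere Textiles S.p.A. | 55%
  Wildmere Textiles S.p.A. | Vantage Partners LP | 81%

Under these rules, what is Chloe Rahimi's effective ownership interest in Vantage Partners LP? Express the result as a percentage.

Chain via Ridgefield Capital LLC → Wildmere Textiles S.p.A. (R2): 42% × 55% × 81% = 18.711% of Vantage Partners LP.
Direct interest in Vantage Partners LP: 13%.
Aggregating (R1): 18.711% + 13% = 31.711%.

31.711%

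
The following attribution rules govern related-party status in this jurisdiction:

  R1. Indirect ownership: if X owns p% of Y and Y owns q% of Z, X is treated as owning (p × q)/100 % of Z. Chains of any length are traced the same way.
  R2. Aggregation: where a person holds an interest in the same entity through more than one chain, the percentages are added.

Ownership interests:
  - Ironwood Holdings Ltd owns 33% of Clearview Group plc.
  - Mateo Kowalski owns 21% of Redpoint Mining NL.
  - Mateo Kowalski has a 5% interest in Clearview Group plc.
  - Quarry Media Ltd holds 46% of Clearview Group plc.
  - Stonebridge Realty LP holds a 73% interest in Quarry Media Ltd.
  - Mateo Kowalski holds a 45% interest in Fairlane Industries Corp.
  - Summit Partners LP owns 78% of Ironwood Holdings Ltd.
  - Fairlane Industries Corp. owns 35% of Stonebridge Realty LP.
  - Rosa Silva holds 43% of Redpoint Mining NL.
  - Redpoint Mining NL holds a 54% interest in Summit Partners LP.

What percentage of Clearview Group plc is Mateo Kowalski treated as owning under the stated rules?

Chain via Fairlane Industries Corp. → Stonebridge Realty LP → Quarry Media Ltd (R1): 45% × 35% × 73% × 46% = 5.28885% of Clearview Group plc.
Chain via Redpoint Mining NL → Summit Partners LP → Ironwood Holdings Ltd (R1): 21% × 54% × 78% × 33% = 2.918916% of Clearview Group plc.
Direct interest in Clearview Group plc: 5%.
Aggregating (R2): 5.28885% + 2.918916% + 5% = 13.207766%.

13.207766%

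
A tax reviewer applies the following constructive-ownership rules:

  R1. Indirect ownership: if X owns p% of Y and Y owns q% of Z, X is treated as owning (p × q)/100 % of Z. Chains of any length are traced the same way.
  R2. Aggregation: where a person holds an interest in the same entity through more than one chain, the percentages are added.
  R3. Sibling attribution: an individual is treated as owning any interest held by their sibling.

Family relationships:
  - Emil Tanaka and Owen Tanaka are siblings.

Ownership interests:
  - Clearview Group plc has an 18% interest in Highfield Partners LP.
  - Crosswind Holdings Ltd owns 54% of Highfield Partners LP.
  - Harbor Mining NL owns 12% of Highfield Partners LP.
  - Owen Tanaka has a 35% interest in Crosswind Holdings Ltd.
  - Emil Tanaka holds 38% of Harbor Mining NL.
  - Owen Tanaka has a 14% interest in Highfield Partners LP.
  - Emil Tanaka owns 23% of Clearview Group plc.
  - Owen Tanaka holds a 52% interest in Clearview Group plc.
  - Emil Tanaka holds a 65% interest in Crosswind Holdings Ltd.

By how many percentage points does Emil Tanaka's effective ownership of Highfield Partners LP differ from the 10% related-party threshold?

76.06

By sibling attribution (R3), Emil Tanaka is treated as also owning Owen Tanaka's interest in Clearview Group plc, giving 23% + 52% = 75%.
By sibling attribution (R3), Emil Tanaka is treated as also owning Owen Tanaka's interest in Crosswind Holdings Ltd, giving 65% + 35% = 100%.
By sibling attribution (R3), Emil Tanaka is treated as owning Owen Tanaka's 14% interest in Highfield Partners LP.
Chain via Harbor Mining NL (R1): 38% × 12% = 4.56% of Highfield Partners LP.
Chain via Clearview Group plc (R1): 75% × 18% = 13.5% of Highfield Partners LP.
Chain via Crosswind Holdings Ltd (R1): 100% × 54% = 54% of Highfield Partners LP.
Direct interest in Highfield Partners LP: 14%.
Aggregating (R2): 4.56% + 13.5% + 54% + 14% = 86.06%.
86.06% exceeds the 10% threshold by 76.06 percentage points.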